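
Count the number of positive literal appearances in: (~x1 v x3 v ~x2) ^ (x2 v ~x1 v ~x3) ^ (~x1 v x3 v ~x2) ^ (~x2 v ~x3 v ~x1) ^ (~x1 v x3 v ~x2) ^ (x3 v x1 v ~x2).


Scan each clause for unnegated literals.
Clause 1: 1 positive; Clause 2: 1 positive; Clause 3: 1 positive; Clause 4: 0 positive; Clause 5: 1 positive; Clause 6: 2 positive.
Total positive literal occurrences = 6.

6


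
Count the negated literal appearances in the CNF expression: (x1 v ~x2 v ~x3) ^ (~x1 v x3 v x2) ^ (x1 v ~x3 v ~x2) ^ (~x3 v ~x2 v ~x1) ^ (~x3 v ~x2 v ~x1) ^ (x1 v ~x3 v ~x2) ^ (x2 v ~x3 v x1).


Scan each clause for negated literals.
Clause 1: 2 negative; Clause 2: 1 negative; Clause 3: 2 negative; Clause 4: 3 negative; Clause 5: 3 negative; Clause 6: 2 negative; Clause 7: 1 negative.
Total negative literal occurrences = 14.

14


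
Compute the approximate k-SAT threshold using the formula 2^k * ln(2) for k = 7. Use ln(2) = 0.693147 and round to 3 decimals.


Using the asymptotic formula: threshold ~ 2^k * ln(2).
2^7 = 128.
128 * 0.693147 = 88.723.

88.723


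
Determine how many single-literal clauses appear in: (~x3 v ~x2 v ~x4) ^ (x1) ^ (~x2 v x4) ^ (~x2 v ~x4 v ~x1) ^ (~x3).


A unit clause contains exactly one literal.
Unit clauses found: (x1), (~x3).
Count = 2.

2


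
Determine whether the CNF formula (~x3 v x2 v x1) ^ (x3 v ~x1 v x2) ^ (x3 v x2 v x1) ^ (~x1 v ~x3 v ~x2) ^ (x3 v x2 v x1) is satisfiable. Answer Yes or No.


Check all 8 possible truth assignments.
Number of satisfying assignments found: 4.
The formula is satisfiable.

Yes


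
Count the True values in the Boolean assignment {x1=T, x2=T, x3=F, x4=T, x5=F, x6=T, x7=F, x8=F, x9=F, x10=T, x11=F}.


The weight is the number of variables assigned True.
True variables: x1, x2, x4, x6, x10.
Weight = 5.

5


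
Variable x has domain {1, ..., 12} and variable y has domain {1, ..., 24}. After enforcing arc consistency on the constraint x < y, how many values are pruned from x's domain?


For the constraint x < y, x needs a supporting value in y's domain.
x can be at most 23 (one less than y's maximum).
Valid x values from domain: 12 out of 12.
Pruned = 12 - 12 = 0.

0


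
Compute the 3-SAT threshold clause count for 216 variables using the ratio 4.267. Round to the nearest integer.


The 3-SAT phase transition occurs at approximately 4.267 clauses per variable.
m = 4.267 * 216 = 921.672.
Rounded to nearest integer: 922.

922


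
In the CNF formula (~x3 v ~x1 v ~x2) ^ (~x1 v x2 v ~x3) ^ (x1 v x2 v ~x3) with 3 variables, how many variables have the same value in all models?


Find all satisfying assignments: 5 model(s).
Check which variables have the same value in every model.
No variable is fixed across all models.
Backbone size = 0.

0


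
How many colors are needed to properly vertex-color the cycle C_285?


An odd cycle cannot be 2-colored: alternating two colors around the cycle returns to the start with a conflict.
Since 285 is odd, three colors are required (and three suffice).
Chromatic number = 3.

3


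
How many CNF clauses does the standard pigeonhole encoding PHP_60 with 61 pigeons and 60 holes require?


The PHP encoding has two parts:
1) At-least-one-hole clauses: 61 (one per pigeon, each with 60 literals).
2) At-most-one-pigeon-per-hole clauses: 60 holes * C(61,2) = 60 * 1830 = 109800.
Total clauses = 61 + 109800 = 109861.

109861


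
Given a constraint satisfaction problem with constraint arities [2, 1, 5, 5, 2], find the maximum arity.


The arities are: 2, 1, 5, 5, 2.
Scan for the maximum value.
Maximum arity = 5.

5


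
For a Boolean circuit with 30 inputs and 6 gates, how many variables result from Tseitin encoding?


The Tseitin transformation introduces one auxiliary variable per gate.
Total variables = inputs + gates = 30 + 6 = 36.

36


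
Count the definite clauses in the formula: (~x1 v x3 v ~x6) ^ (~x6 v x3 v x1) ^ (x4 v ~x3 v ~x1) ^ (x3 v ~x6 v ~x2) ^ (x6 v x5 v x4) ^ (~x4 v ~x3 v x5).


A definite clause has exactly one positive literal.
Clause 1: 1 positive -> definite
Clause 2: 2 positive -> not definite
Clause 3: 1 positive -> definite
Clause 4: 1 positive -> definite
Clause 5: 3 positive -> not definite
Clause 6: 1 positive -> definite
Definite clause count = 4.

4


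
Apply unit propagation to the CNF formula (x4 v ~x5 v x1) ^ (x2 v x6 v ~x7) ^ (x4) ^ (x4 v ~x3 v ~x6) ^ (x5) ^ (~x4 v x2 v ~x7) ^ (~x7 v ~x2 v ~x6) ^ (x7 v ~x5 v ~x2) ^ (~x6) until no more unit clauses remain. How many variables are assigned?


Unit propagation repeatedly assigns the literal in any unit clause, then simplifies.
Assignments in order: x4 = T, x5 = T, x6 = F.
No further unit clauses remain.
Total variables assigned = 3.

3


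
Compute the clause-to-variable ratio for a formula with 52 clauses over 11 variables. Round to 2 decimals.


Clause-to-variable ratio = clauses / variables.
52 / 11 = 4.73.

4.73


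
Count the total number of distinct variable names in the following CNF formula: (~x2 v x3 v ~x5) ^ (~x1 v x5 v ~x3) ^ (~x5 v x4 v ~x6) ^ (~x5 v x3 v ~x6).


Identify each distinct variable in the formula.
Variables found: x1, x2, x3, x4, x5, x6.
Total distinct variables = 6.

6


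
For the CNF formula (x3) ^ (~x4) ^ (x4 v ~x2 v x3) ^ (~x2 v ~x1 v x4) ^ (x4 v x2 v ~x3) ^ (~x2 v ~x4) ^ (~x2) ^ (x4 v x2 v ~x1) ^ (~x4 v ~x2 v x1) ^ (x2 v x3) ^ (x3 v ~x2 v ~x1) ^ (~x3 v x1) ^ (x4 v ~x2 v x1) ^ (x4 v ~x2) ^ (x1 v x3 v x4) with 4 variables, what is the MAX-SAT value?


Enumerate all 16 truth assignments.
For each, count how many of the 15 clauses are satisfied.
The formula is not fully satisfiable, so the maximum is below 15.
Maximum simultaneously satisfiable clauses = 14.

14


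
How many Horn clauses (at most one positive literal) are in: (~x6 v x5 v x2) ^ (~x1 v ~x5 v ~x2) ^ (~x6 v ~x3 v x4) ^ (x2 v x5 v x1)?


A Horn clause has at most one positive literal.
Clause 1: 2 positive lit(s) -> not Horn
Clause 2: 0 positive lit(s) -> Horn
Clause 3: 1 positive lit(s) -> Horn
Clause 4: 3 positive lit(s) -> not Horn
Total Horn clauses = 2.

2


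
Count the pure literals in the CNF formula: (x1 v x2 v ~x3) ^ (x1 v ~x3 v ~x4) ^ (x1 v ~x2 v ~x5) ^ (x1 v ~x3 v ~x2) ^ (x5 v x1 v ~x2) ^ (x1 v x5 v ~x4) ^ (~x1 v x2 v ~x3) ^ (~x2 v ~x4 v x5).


A pure literal appears in only one polarity across all clauses.
Pure literals: x3 (negative only), x4 (negative only).
Count = 2.

2


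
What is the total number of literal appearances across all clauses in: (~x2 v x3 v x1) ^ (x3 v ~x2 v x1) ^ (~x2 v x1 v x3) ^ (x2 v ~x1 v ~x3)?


Clause lengths: 3, 3, 3, 3.
Sum = 3 + 3 + 3 + 3 = 12.

12


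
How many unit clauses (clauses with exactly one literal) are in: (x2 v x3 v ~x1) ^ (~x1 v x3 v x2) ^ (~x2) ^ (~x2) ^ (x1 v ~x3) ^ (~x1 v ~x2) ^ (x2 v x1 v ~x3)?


A unit clause contains exactly one literal.
Unit clauses found: (~x2), (~x2).
Count = 2.

2


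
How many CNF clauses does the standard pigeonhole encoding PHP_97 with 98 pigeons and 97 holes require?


The PHP encoding has two parts:
1) At-least-one-hole clauses: 98 (one per pigeon, each with 97 literals).
2) At-most-one-pigeon-per-hole clauses: 97 holes * C(98,2) = 97 * 4753 = 461041.
Total clauses = 98 + 461041 = 461139.

461139


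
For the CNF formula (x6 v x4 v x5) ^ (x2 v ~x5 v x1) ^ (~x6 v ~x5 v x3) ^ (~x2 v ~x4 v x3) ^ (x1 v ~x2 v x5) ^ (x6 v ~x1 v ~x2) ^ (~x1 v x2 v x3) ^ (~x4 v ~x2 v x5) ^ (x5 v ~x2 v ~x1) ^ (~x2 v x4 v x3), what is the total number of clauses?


Each group enclosed in parentheses joined by ^ is one clause.
Counting the conjuncts: 10 clauses.

10


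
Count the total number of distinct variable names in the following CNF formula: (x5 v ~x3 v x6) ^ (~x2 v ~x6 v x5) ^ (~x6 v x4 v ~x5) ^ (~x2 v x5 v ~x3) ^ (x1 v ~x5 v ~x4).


Identify each distinct variable in the formula.
Variables found: x1, x2, x3, x4, x5, x6.
Total distinct variables = 6.

6


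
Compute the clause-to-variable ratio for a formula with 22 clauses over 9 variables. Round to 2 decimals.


Clause-to-variable ratio = clauses / variables.
22 / 9 = 2.44.

2.44


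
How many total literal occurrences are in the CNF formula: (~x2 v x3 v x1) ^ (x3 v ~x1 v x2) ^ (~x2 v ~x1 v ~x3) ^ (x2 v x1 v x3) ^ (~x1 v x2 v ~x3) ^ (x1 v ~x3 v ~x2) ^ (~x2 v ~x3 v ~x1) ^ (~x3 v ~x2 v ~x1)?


Clause lengths: 3, 3, 3, 3, 3, 3, 3, 3.
Sum = 3 + 3 + 3 + 3 + 3 + 3 + 3 + 3 = 24.

24


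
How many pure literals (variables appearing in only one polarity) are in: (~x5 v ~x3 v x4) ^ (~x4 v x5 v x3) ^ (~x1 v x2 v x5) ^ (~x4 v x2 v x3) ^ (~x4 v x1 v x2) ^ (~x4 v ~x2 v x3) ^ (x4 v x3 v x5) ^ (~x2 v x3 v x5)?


A pure literal appears in only one polarity across all clauses.
No pure literals found.
Count = 0.

0


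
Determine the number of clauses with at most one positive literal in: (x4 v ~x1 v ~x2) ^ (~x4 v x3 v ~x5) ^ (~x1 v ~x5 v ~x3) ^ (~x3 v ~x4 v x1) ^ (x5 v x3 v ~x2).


A Horn clause has at most one positive literal.
Clause 1: 1 positive lit(s) -> Horn
Clause 2: 1 positive lit(s) -> Horn
Clause 3: 0 positive lit(s) -> Horn
Clause 4: 1 positive lit(s) -> Horn
Clause 5: 2 positive lit(s) -> not Horn
Total Horn clauses = 4.

4


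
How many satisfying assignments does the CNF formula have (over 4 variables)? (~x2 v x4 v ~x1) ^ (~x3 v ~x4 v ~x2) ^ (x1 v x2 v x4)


Enumerate all 16 truth assignments over 4 variables.
Test each against every clause.
Satisfying assignments found: 10.

10


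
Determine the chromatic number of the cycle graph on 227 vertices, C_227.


An odd cycle cannot be 2-colored: alternating two colors around the cycle returns to the start with a conflict.
Since 227 is odd, three colors are required (and three suffice).
Chromatic number = 3.

3


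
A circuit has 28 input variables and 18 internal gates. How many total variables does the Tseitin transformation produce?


The Tseitin transformation introduces one auxiliary variable per gate.
Total variables = inputs + gates = 28 + 18 = 46.

46


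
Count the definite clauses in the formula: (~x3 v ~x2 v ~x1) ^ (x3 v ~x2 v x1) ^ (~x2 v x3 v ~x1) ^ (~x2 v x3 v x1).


A definite clause has exactly one positive literal.
Clause 1: 0 positive -> not definite
Clause 2: 2 positive -> not definite
Clause 3: 1 positive -> definite
Clause 4: 2 positive -> not definite
Definite clause count = 1.

1


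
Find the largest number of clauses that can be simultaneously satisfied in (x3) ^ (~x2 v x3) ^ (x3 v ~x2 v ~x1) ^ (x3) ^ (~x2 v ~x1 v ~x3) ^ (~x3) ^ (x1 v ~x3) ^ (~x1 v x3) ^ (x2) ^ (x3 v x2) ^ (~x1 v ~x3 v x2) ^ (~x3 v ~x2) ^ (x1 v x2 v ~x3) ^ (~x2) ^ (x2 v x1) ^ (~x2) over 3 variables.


Enumerate all 8 truth assignments.
For each, count how many of the 16 clauses are satisfied.
The formula is not fully satisfiable, so the maximum is below 16.
Maximum simultaneously satisfiable clauses = 13.

13


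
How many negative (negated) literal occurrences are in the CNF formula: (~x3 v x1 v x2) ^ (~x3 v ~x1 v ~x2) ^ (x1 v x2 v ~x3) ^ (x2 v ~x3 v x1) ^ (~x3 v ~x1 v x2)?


Scan each clause for negated literals.
Clause 1: 1 negative; Clause 2: 3 negative; Clause 3: 1 negative; Clause 4: 1 negative; Clause 5: 2 negative.
Total negative literal occurrences = 8.

8


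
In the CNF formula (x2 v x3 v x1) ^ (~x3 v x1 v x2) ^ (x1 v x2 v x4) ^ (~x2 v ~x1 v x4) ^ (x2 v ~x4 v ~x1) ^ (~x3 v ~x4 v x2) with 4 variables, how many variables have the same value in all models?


Find all satisfying assignments: 8 model(s).
Check which variables have the same value in every model.
No variable is fixed across all models.
Backbone size = 0.

0


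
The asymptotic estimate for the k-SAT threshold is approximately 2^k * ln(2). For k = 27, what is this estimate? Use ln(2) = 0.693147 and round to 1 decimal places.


Using the asymptotic formula: threshold ~ 2^k * ln(2).
2^27 = 134217728.
134217728 * 0.693147 = 93032615.5.

93032615.5


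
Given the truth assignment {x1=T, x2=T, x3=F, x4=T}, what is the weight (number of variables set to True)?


The weight is the number of variables assigned True.
True variables: x1, x2, x4.
Weight = 3.

3


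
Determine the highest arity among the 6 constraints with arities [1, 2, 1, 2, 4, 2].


The arities are: 1, 2, 1, 2, 4, 2.
Scan for the maximum value.
Maximum arity = 4.

4


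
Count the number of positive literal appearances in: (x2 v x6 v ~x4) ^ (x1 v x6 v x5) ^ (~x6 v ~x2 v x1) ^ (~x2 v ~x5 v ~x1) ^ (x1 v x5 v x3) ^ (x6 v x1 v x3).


Scan each clause for unnegated literals.
Clause 1: 2 positive; Clause 2: 3 positive; Clause 3: 1 positive; Clause 4: 0 positive; Clause 5: 3 positive; Clause 6: 3 positive.
Total positive literal occurrences = 12.

12


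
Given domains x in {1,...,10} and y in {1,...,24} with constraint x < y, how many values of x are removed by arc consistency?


For the constraint x < y, x needs a supporting value in y's domain.
x can be at most 23 (one less than y's maximum).
Valid x values from domain: 10 out of 10.
Pruned = 10 - 10 = 0.

0


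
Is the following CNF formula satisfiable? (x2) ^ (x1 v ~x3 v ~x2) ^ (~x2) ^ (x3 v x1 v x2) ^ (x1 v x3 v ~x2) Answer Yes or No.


Check all 8 possible truth assignments.
Number of satisfying assignments found: 0.
The formula is unsatisfiable.

No


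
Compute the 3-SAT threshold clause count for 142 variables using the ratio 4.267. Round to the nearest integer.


The 3-SAT phase transition occurs at approximately 4.267 clauses per variable.
m = 4.267 * 142 = 605.914.
Rounded to nearest integer: 606.

606


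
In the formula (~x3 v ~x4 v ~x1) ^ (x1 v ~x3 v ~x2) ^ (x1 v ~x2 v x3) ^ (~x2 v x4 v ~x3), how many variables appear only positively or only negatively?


A pure literal appears in only one polarity across all clauses.
Pure literals: x2 (negative only).
Count = 1.

1


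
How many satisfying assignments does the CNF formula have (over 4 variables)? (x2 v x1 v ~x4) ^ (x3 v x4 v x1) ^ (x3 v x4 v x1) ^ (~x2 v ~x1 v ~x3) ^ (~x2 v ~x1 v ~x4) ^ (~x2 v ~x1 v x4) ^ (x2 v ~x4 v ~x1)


Enumerate all 16 truth assignments over 4 variables.
Test each against every clause.
Satisfying assignments found: 6.

6


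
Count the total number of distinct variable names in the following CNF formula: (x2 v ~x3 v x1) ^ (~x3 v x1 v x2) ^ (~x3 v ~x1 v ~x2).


Identify each distinct variable in the formula.
Variables found: x1, x2, x3.
Total distinct variables = 3.

3


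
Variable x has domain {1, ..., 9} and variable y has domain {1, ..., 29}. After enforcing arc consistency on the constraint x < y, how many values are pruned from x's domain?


For the constraint x < y, x needs a supporting value in y's domain.
x can be at most 28 (one less than y's maximum).
Valid x values from domain: 9 out of 9.
Pruned = 9 - 9 = 0.

0


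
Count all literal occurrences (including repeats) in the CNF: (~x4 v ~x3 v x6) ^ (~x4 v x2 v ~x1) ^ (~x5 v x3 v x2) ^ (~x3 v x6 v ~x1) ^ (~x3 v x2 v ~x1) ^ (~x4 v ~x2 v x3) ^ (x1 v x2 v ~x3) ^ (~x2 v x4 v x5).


Clause lengths: 3, 3, 3, 3, 3, 3, 3, 3.
Sum = 3 + 3 + 3 + 3 + 3 + 3 + 3 + 3 = 24.

24


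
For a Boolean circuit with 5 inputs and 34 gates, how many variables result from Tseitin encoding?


The Tseitin transformation introduces one auxiliary variable per gate.
Total variables = inputs + gates = 5 + 34 = 39.

39


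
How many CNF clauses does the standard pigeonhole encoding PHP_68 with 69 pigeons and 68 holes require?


The PHP encoding has two parts:
1) At-least-one-hole clauses: 69 (one per pigeon, each with 68 literals).
2) At-most-one-pigeon-per-hole clauses: 68 holes * C(69,2) = 68 * 2346 = 159528.
Total clauses = 69 + 159528 = 159597.

159597


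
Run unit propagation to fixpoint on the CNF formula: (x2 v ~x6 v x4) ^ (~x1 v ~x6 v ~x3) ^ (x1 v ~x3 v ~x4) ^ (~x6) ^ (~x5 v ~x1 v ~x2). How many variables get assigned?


Unit propagation repeatedly assigns the literal in any unit clause, then simplifies.
Assignments in order: x6 = F.
No further unit clauses remain.
Total variables assigned = 1.

1


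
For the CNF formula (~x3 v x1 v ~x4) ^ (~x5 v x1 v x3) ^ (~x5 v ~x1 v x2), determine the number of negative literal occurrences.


Scan each clause for negated literals.
Clause 1: 2 negative; Clause 2: 1 negative; Clause 3: 2 negative.
Total negative literal occurrences = 5.

5


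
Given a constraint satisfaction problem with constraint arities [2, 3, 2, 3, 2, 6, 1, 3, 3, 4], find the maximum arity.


The arities are: 2, 3, 2, 3, 2, 6, 1, 3, 3, 4.
Scan for the maximum value.
Maximum arity = 6.

6


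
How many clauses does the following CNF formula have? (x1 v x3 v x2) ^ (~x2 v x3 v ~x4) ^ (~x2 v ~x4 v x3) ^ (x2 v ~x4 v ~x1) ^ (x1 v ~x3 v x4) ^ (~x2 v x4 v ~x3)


Each group enclosed in parentheses joined by ^ is one clause.
Counting the conjuncts: 6 clauses.

6


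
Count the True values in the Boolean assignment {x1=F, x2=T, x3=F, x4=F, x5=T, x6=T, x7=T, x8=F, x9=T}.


The weight is the number of variables assigned True.
True variables: x2, x5, x6, x7, x9.
Weight = 5.

5


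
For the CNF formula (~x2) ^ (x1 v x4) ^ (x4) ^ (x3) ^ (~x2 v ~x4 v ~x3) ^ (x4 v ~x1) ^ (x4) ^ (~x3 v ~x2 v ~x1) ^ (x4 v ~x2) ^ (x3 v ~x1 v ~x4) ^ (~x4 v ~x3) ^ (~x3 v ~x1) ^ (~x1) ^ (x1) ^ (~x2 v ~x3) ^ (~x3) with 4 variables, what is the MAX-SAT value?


Enumerate all 16 truth assignments.
For each, count how many of the 16 clauses are satisfied.
The formula is not fully satisfiable, so the maximum is below 16.
Maximum simultaneously satisfiable clauses = 14.

14


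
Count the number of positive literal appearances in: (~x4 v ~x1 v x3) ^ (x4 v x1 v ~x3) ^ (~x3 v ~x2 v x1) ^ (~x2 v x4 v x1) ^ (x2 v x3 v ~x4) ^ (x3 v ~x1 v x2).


Scan each clause for unnegated literals.
Clause 1: 1 positive; Clause 2: 2 positive; Clause 3: 1 positive; Clause 4: 2 positive; Clause 5: 2 positive; Clause 6: 2 positive.
Total positive literal occurrences = 10.

10


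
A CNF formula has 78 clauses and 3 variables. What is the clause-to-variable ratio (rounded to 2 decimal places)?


Clause-to-variable ratio = clauses / variables.
78 / 3 = 26.0.

26.0


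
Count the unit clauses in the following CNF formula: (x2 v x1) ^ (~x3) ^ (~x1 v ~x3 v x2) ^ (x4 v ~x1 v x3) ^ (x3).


A unit clause contains exactly one literal.
Unit clauses found: (~x3), (x3).
Count = 2.

2


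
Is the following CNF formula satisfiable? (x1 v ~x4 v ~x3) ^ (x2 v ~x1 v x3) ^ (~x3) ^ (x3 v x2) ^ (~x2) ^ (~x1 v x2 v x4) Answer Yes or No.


Check all 16 possible truth assignments.
Number of satisfying assignments found: 0.
The formula is unsatisfiable.

No


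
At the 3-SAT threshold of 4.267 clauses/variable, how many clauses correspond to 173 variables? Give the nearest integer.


The 3-SAT phase transition occurs at approximately 4.267 clauses per variable.
m = 4.267 * 173 = 738.191.
Rounded to nearest integer: 738.

738


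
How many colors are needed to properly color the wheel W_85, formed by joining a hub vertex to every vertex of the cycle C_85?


W_85 consists of the cycle C_85 together with a hub vertex adjacent to every cycle vertex.
The cycle C_85 needs 3 colors (odd cycle -> 3).
The hub is adjacent to every cycle vertex, so it must receive a new color distinct from all of them.
Chromatic number = 3 + 1 = 4.

4


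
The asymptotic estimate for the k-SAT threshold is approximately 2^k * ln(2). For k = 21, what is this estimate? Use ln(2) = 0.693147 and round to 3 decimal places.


Using the asymptotic formula: threshold ~ 2^k * ln(2).
2^21 = 2097152.
2097152 * 0.693147 = 1453634.617.

1453634.617


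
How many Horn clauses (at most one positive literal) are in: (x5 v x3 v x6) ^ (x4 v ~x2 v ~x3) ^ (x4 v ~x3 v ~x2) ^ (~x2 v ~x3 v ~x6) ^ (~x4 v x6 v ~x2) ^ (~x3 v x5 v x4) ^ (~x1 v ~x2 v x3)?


A Horn clause has at most one positive literal.
Clause 1: 3 positive lit(s) -> not Horn
Clause 2: 1 positive lit(s) -> Horn
Clause 3: 1 positive lit(s) -> Horn
Clause 4: 0 positive lit(s) -> Horn
Clause 5: 1 positive lit(s) -> Horn
Clause 6: 2 positive lit(s) -> not Horn
Clause 7: 1 positive lit(s) -> Horn
Total Horn clauses = 5.

5


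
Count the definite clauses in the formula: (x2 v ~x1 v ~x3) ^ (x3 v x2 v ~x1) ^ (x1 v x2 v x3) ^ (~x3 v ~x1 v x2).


A definite clause has exactly one positive literal.
Clause 1: 1 positive -> definite
Clause 2: 2 positive -> not definite
Clause 3: 3 positive -> not definite
Clause 4: 1 positive -> definite
Definite clause count = 2.

2


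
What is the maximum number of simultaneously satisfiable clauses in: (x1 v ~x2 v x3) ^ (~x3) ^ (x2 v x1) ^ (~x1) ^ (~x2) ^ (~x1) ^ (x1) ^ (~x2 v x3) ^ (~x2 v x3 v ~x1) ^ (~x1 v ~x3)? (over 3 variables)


Enumerate all 8 truth assignments.
For each, count how many of the 10 clauses are satisfied.
The formula is not fully satisfiable, so the maximum is below 10.
Maximum simultaneously satisfiable clauses = 8.

8


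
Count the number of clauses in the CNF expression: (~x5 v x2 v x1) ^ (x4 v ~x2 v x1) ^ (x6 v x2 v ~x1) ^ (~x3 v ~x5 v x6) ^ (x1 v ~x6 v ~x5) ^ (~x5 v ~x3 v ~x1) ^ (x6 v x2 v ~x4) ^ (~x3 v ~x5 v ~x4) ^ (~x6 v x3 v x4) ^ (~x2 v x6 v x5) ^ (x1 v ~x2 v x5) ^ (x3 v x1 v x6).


Each group enclosed in parentheses joined by ^ is one clause.
Counting the conjuncts: 12 clauses.

12


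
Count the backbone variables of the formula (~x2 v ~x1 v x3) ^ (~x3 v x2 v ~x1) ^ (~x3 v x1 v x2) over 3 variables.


Find all satisfying assignments: 5 model(s).
Check which variables have the same value in every model.
No variable is fixed across all models.
Backbone size = 0.

0


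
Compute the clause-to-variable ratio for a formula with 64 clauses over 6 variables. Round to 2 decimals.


Clause-to-variable ratio = clauses / variables.
64 / 6 = 10.67.

10.67


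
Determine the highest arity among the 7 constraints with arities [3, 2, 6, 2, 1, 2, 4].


The arities are: 3, 2, 6, 2, 1, 2, 4.
Scan for the maximum value.
Maximum arity = 6.

6


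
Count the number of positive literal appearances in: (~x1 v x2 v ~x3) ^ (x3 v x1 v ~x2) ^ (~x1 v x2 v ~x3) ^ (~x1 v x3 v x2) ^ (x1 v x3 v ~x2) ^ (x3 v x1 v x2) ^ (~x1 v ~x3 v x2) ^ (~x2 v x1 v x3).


Scan each clause for unnegated literals.
Clause 1: 1 positive; Clause 2: 2 positive; Clause 3: 1 positive; Clause 4: 2 positive; Clause 5: 2 positive; Clause 6: 3 positive; Clause 7: 1 positive; Clause 8: 2 positive.
Total positive literal occurrences = 14.

14


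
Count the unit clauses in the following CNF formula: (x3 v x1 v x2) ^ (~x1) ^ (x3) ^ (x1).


A unit clause contains exactly one literal.
Unit clauses found: (~x1), (x3), (x1).
Count = 3.

3


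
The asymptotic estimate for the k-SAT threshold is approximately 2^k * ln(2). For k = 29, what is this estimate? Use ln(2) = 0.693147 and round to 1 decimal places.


Using the asymptotic formula: threshold ~ 2^k * ln(2).
2^29 = 536870912.
536870912 * 0.693147 = 372130462.0.

372130462.0


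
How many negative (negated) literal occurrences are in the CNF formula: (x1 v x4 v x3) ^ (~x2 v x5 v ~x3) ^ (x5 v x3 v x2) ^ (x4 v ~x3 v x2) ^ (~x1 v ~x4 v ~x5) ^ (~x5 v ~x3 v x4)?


Scan each clause for negated literals.
Clause 1: 0 negative; Clause 2: 2 negative; Clause 3: 0 negative; Clause 4: 1 negative; Clause 5: 3 negative; Clause 6: 2 negative.
Total negative literal occurrences = 8.

8


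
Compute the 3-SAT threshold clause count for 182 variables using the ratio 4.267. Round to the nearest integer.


The 3-SAT phase transition occurs at approximately 4.267 clauses per variable.
m = 4.267 * 182 = 776.594.
Rounded to nearest integer: 777.

777


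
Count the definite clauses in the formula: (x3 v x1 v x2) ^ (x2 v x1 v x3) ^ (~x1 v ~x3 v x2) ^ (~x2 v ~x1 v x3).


A definite clause has exactly one positive literal.
Clause 1: 3 positive -> not definite
Clause 2: 3 positive -> not definite
Clause 3: 1 positive -> definite
Clause 4: 1 positive -> definite
Definite clause count = 2.

2


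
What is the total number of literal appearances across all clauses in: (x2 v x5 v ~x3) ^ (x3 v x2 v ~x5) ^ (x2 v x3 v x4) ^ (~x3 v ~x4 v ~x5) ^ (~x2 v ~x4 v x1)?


Clause lengths: 3, 3, 3, 3, 3.
Sum = 3 + 3 + 3 + 3 + 3 = 15.

15


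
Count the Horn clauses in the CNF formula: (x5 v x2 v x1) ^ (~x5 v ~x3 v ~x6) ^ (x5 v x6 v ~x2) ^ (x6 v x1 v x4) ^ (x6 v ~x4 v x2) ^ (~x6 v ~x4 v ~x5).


A Horn clause has at most one positive literal.
Clause 1: 3 positive lit(s) -> not Horn
Clause 2: 0 positive lit(s) -> Horn
Clause 3: 2 positive lit(s) -> not Horn
Clause 4: 3 positive lit(s) -> not Horn
Clause 5: 2 positive lit(s) -> not Horn
Clause 6: 0 positive lit(s) -> Horn
Total Horn clauses = 2.

2


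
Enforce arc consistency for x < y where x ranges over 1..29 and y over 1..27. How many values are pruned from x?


For the constraint x < y, x needs a supporting value in y's domain.
x can be at most 26 (one less than y's maximum).
Valid x values from domain: 26 out of 29.
Pruned = 29 - 26 = 3.

3


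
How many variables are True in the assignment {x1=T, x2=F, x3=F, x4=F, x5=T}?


The weight is the number of variables assigned True.
True variables: x1, x5.
Weight = 2.

2


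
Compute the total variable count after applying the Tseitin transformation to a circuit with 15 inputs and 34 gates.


The Tseitin transformation introduces one auxiliary variable per gate.
Total variables = inputs + gates = 15 + 34 = 49.

49


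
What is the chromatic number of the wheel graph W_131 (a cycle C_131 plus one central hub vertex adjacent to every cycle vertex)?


W_131 consists of the cycle C_131 together with a hub vertex adjacent to every cycle vertex.
The cycle C_131 needs 3 colors (odd cycle -> 3).
The hub is adjacent to every cycle vertex, so it must receive a new color distinct from all of them.
Chromatic number = 3 + 1 = 4.

4


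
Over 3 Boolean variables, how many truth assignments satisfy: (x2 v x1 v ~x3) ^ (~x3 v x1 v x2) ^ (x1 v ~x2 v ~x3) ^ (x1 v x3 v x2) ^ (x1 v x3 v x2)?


Enumerate all 8 truth assignments over 3 variables.
Test each against every clause.
Satisfying assignments found: 5.

5


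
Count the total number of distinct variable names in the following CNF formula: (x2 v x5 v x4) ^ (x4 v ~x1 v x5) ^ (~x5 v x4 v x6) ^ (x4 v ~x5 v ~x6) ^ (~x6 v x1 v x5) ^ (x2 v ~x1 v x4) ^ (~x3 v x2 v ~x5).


Identify each distinct variable in the formula.
Variables found: x1, x2, x3, x4, x5, x6.
Total distinct variables = 6.

6


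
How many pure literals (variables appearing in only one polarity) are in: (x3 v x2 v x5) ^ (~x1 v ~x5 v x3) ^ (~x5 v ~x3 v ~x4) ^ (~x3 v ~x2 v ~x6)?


A pure literal appears in only one polarity across all clauses.
Pure literals: x1 (negative only), x4 (negative only), x6 (negative only).
Count = 3.

3


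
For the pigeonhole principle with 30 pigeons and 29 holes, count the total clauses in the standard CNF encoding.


The PHP encoding has two parts:
1) At-least-one-hole clauses: 30 (one per pigeon, each with 29 literals).
2) At-most-one-pigeon-per-hole clauses: 29 holes * C(30,2) = 29 * 435 = 12615.
Total clauses = 30 + 12615 = 12645.

12645


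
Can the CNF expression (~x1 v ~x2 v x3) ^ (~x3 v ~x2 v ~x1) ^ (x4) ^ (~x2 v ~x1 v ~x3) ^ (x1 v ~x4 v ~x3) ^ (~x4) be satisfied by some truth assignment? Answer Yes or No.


Check all 16 possible truth assignments.
Number of satisfying assignments found: 0.
The formula is unsatisfiable.

No


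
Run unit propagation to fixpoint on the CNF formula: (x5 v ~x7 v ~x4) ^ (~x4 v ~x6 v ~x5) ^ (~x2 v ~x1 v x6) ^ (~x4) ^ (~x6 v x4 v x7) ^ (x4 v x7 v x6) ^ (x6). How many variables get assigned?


Unit propagation repeatedly assigns the literal in any unit clause, then simplifies.
Assignments in order: x4 = F, x6 = T, x7 = T.
No further unit clauses remain.
Total variables assigned = 3.

3


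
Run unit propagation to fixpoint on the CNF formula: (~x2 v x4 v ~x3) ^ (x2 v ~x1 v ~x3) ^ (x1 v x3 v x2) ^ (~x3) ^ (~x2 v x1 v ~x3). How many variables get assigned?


Unit propagation repeatedly assigns the literal in any unit clause, then simplifies.
Assignments in order: x3 = F.
No further unit clauses remain.
Total variables assigned = 1.

1


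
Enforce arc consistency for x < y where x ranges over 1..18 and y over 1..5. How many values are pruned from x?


For the constraint x < y, x needs a supporting value in y's domain.
x can be at most 4 (one less than y's maximum).
Valid x values from domain: 4 out of 18.
Pruned = 18 - 4 = 14.

14


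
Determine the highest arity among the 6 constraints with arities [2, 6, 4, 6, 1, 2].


The arities are: 2, 6, 4, 6, 1, 2.
Scan for the maximum value.
Maximum arity = 6.

6


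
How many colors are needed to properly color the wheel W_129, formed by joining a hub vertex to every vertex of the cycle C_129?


W_129 consists of the cycle C_129 together with a hub vertex adjacent to every cycle vertex.
The cycle C_129 needs 3 colors (odd cycle -> 3).
The hub is adjacent to every cycle vertex, so it must receive a new color distinct from all of them.
Chromatic number = 3 + 1 = 4.

4


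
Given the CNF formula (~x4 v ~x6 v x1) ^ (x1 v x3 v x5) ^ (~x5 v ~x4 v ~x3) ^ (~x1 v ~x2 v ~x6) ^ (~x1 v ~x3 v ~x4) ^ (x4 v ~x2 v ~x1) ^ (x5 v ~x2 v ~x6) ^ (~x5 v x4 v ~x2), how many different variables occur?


Identify each distinct variable in the formula.
Variables found: x1, x2, x3, x4, x5, x6.
Total distinct variables = 6.

6


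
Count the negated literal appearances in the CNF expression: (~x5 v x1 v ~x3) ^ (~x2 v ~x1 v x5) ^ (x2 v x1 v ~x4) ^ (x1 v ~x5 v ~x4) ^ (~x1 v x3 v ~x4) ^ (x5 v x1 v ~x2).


Scan each clause for negated literals.
Clause 1: 2 negative; Clause 2: 2 negative; Clause 3: 1 negative; Clause 4: 2 negative; Clause 5: 2 negative; Clause 6: 1 negative.
Total negative literal occurrences = 10.

10


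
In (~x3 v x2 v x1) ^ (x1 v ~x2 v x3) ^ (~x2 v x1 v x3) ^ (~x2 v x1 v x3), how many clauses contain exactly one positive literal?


A definite clause has exactly one positive literal.
Clause 1: 2 positive -> not definite
Clause 2: 2 positive -> not definite
Clause 3: 2 positive -> not definite
Clause 4: 2 positive -> not definite
Definite clause count = 0.

0


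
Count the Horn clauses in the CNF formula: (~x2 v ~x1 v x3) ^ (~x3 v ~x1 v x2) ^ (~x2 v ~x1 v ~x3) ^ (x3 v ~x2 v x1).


A Horn clause has at most one positive literal.
Clause 1: 1 positive lit(s) -> Horn
Clause 2: 1 positive lit(s) -> Horn
Clause 3: 0 positive lit(s) -> Horn
Clause 4: 2 positive lit(s) -> not Horn
Total Horn clauses = 3.

3


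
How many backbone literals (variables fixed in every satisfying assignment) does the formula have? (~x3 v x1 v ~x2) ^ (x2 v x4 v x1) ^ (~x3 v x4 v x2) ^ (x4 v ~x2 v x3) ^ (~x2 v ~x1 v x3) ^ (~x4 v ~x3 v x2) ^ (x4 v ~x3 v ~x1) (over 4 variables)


Find all satisfying assignments: 5 model(s).
Check which variables have the same value in every model.
No variable is fixed across all models.
Backbone size = 0.

0


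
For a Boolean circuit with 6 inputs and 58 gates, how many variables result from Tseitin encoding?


The Tseitin transformation introduces one auxiliary variable per gate.
Total variables = inputs + gates = 6 + 58 = 64.

64


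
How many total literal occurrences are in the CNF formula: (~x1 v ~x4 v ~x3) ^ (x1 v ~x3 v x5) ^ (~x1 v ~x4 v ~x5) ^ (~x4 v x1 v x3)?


Clause lengths: 3, 3, 3, 3.
Sum = 3 + 3 + 3 + 3 = 12.

12


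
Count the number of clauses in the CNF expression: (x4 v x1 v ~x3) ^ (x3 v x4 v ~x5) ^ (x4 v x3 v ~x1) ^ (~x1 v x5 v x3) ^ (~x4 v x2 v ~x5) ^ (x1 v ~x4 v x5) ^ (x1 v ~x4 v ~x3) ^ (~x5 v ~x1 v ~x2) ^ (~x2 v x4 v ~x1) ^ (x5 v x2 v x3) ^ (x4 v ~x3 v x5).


Each group enclosed in parentheses joined by ^ is one clause.
Counting the conjuncts: 11 clauses.

11


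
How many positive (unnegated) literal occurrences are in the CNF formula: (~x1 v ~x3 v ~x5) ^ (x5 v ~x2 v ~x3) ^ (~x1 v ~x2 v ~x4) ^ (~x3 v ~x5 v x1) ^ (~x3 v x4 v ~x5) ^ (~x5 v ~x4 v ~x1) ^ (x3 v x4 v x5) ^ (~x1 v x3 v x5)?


Scan each clause for unnegated literals.
Clause 1: 0 positive; Clause 2: 1 positive; Clause 3: 0 positive; Clause 4: 1 positive; Clause 5: 1 positive; Clause 6: 0 positive; Clause 7: 3 positive; Clause 8: 2 positive.
Total positive literal occurrences = 8.

8


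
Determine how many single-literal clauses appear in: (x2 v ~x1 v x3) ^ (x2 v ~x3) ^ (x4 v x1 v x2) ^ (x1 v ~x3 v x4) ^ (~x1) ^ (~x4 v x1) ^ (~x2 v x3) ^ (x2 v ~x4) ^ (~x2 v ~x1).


A unit clause contains exactly one literal.
Unit clauses found: (~x1).
Count = 1.

1


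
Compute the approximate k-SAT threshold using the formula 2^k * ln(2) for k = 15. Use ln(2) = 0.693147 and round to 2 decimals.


Using the asymptotic formula: threshold ~ 2^k * ln(2).
2^15 = 32768.
32768 * 0.693147 = 22713.04.

22713.04


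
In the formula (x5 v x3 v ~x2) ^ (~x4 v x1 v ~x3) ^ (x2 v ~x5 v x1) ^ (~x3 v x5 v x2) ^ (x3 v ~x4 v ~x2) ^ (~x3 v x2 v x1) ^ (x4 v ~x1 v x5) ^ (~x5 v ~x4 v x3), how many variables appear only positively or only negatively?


A pure literal appears in only one polarity across all clauses.
No pure literals found.
Count = 0.

0


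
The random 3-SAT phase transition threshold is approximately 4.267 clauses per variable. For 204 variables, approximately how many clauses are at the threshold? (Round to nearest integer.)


The 3-SAT phase transition occurs at approximately 4.267 clauses per variable.
m = 4.267 * 204 = 870.468.
Rounded to nearest integer: 870.

870


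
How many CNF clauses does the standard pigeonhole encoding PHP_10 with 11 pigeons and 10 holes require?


The PHP encoding has two parts:
1) At-least-one-hole clauses: 11 (one per pigeon, each with 10 literals).
2) At-most-one-pigeon-per-hole clauses: 10 holes * C(11,2) = 10 * 55 = 550.
Total clauses = 11 + 550 = 561.

561


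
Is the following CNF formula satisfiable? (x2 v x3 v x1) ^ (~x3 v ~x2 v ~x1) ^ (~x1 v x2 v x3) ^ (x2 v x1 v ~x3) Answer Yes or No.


Check all 8 possible truth assignments.
Number of satisfying assignments found: 4.
The formula is satisfiable.

Yes


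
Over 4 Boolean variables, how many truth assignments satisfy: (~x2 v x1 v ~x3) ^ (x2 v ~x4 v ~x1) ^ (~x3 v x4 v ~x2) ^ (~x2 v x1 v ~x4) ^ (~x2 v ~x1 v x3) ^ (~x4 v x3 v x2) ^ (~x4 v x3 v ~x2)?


Enumerate all 16 truth assignments over 4 variables.
Test each against every clause.
Satisfying assignments found: 7.

7


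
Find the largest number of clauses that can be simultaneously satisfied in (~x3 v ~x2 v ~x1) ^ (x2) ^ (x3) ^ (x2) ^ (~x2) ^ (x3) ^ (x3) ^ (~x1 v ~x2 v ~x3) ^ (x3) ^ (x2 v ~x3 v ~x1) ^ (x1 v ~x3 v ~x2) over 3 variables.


Enumerate all 8 truth assignments.
For each, count how many of the 11 clauses are satisfied.
The formula is not fully satisfiable, so the maximum is below 11.
Maximum simultaneously satisfiable clauses = 9.

9


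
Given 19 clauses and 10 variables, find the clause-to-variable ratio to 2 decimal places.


Clause-to-variable ratio = clauses / variables.
19 / 10 = 1.9.

1.9


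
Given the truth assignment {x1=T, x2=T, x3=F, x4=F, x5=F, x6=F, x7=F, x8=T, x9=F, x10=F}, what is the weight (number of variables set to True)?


The weight is the number of variables assigned True.
True variables: x1, x2, x8.
Weight = 3.

3


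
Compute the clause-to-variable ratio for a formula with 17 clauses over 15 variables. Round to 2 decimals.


Clause-to-variable ratio = clauses / variables.
17 / 15 = 1.13.

1.13


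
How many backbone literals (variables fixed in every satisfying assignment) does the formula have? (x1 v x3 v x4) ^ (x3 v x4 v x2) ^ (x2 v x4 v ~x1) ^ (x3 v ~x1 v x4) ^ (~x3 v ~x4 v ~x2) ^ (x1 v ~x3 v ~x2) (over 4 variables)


Find all satisfying assignments: 8 model(s).
Check which variables have the same value in every model.
No variable is fixed across all models.
Backbone size = 0.

0


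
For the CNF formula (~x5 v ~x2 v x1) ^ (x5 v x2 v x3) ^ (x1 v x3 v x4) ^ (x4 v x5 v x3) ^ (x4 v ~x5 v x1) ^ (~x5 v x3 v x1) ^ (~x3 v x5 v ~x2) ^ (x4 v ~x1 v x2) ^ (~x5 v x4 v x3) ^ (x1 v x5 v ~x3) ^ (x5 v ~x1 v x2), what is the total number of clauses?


Each group enclosed in parentheses joined by ^ is one clause.
Counting the conjuncts: 11 clauses.

11


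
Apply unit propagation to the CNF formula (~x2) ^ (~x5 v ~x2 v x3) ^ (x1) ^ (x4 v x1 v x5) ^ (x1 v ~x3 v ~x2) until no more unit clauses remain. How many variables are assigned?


Unit propagation repeatedly assigns the literal in any unit clause, then simplifies.
Assignments in order: x2 = F, x1 = T.
No further unit clauses remain.
Total variables assigned = 2.

2


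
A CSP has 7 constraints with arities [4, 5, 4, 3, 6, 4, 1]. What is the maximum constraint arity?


The arities are: 4, 5, 4, 3, 6, 4, 1.
Scan for the maximum value.
Maximum arity = 6.

6


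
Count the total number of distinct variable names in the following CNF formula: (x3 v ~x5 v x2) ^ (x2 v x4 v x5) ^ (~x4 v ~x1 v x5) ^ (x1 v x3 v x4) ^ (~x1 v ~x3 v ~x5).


Identify each distinct variable in the formula.
Variables found: x1, x2, x3, x4, x5.
Total distinct variables = 5.

5


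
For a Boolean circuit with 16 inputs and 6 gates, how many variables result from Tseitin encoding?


The Tseitin transformation introduces one auxiliary variable per gate.
Total variables = inputs + gates = 16 + 6 = 22.

22


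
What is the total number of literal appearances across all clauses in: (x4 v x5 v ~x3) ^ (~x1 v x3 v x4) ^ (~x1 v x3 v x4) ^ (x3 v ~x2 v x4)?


Clause lengths: 3, 3, 3, 3.
Sum = 3 + 3 + 3 + 3 = 12.

12


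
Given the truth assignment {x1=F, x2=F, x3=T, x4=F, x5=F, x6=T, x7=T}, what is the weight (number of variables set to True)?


The weight is the number of variables assigned True.
True variables: x3, x6, x7.
Weight = 3.

3


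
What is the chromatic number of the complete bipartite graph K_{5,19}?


K_{5,19} is bipartite by definition: the two parts are independent sets, with every edge crossing between them.
Color all vertices in one part with color 1 and all vertices in the other part with color 2.
Since the graph has at least one edge, one color does not suffice.
Chromatic number = 2.

2


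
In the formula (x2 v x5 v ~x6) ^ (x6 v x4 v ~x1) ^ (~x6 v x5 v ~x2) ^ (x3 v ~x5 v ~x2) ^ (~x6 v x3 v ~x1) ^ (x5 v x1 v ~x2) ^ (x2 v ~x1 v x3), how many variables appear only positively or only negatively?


A pure literal appears in only one polarity across all clauses.
Pure literals: x3 (positive only), x4 (positive only).
Count = 2.

2


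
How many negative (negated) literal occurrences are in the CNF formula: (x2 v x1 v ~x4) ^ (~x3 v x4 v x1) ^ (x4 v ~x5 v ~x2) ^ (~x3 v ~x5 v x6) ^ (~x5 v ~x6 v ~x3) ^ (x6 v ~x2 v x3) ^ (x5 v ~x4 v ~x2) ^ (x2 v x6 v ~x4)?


Scan each clause for negated literals.
Clause 1: 1 negative; Clause 2: 1 negative; Clause 3: 2 negative; Clause 4: 2 negative; Clause 5: 3 negative; Clause 6: 1 negative; Clause 7: 2 negative; Clause 8: 1 negative.
Total negative literal occurrences = 13.

13


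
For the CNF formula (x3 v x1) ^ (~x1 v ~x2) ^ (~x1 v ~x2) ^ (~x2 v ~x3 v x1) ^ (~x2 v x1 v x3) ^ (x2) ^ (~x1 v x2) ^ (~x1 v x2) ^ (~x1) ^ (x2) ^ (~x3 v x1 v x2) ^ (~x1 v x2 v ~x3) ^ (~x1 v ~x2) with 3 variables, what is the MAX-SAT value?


Enumerate all 8 truth assignments.
For each, count how many of the 13 clauses are satisfied.
The formula is not fully satisfiable, so the maximum is below 13.
Maximum simultaneously satisfiable clauses = 12.

12


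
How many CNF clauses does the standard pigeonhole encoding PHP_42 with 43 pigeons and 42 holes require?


The PHP encoding has two parts:
1) At-least-one-hole clauses: 43 (one per pigeon, each with 42 literals).
2) At-most-one-pigeon-per-hole clauses: 42 holes * C(43,2) = 42 * 903 = 37926.
Total clauses = 43 + 37926 = 37969.

37969


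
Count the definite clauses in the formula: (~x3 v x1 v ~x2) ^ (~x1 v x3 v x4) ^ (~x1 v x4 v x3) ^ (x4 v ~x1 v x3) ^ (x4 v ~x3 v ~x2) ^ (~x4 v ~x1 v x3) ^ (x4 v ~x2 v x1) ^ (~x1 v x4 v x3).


A definite clause has exactly one positive literal.
Clause 1: 1 positive -> definite
Clause 2: 2 positive -> not definite
Clause 3: 2 positive -> not definite
Clause 4: 2 positive -> not definite
Clause 5: 1 positive -> definite
Clause 6: 1 positive -> definite
Clause 7: 2 positive -> not definite
Clause 8: 2 positive -> not definite
Definite clause count = 3.

3
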